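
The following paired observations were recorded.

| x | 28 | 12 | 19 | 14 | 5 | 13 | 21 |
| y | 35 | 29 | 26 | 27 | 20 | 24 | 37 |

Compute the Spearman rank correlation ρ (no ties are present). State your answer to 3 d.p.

Rank x: 7, 2, 5, 4, 1, 3, 6
Rank y: 6, 5, 3, 4, 1, 2, 7
d = rank(x) − rank(y): 1, -3, 2, 0, 0, 1, -1; Σd² = 16
ρ = 1 − 6Σd² / [n(n²−1)] = 1 − 6×16 / (7×48) = 1 − 96/336 ≈ 0.714

0.714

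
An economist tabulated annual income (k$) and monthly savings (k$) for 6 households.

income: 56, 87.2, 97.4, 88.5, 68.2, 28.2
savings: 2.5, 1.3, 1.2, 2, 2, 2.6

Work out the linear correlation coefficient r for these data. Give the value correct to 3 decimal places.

-0.869

n = 6, Σx = 425.5, Σy = 11.6, Σx² = 33505.33, Σy² = 24.14, Σxy = 756.96
nΣxy − ΣxΣy = 4541.76 − 4935.8 = -394.04
nΣx² − (Σx)² = 201031.98 − 181050.25 = 19981.73; nΣy² − (Σy)² = 144.84 − 134.56 = 10.28
r = -394.04 / √(19981.73 × 10.28) = -394.04 / 453.2242 ≈ -0.869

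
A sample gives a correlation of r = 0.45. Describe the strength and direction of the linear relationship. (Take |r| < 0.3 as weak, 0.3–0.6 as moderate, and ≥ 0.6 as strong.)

moderate positive

r = 0.45 > 0 so the relationship is positive.
|r| = 0.45, which falls in the moderate range.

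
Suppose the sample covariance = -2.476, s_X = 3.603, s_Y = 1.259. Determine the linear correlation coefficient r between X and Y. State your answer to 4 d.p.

r = Cov(X,Y) / (s_X · s_Y) = -2.476 / (3.603 × 1.259)
  = -2.476 / 4.5362 ≈ -0.5458

-0.5458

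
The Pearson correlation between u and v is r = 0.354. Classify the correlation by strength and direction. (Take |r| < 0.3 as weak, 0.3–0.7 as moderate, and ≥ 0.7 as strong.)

r = 0.354 > 0 so the relationship is positive.
|r| = 0.354, which falls in the moderate range.

moderate positive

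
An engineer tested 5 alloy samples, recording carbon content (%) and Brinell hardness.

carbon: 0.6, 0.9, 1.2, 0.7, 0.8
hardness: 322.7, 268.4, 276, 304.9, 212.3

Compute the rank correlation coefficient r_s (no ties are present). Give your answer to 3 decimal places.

-0.600

Rank carbon: 1, 4, 5, 2, 3
Rank hardness: 5, 2, 3, 4, 1
d = rank(carbon) − rank(hardness): -4, 2, 2, -2, 2; Σd² = 32
ρ = 1 − 6Σd² / [n(n²−1)] = 1 − 6×32 / (5×24) = 1 − 192/120 ≈ -0.600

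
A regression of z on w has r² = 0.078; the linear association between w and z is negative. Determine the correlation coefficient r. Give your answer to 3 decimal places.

-0.279

|r| = √0.078 = 0.279
The association is negative, so r = −0.279.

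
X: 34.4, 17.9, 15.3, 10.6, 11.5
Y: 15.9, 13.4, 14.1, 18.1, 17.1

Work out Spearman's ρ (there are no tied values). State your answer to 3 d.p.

Rank X: 5, 4, 3, 1, 2
Rank Y: 3, 1, 2, 5, 4
d = rank(X) − rank(Y): 2, 3, 1, -4, -2; Σd² = 34
ρ = 1 − 6Σd² / [n(n²−1)] = 1 − 6×34 / (5×24) = 1 − 204/120 ≈ -0.700

-0.700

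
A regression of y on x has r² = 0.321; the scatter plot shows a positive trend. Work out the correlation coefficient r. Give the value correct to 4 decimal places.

0.5666

|r| = √0.321 = 0.5666
The association is positive, so r = 0.5666.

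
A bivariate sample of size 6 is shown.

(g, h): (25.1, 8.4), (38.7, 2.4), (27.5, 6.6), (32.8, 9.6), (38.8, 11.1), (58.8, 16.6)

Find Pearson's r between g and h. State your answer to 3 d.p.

0.649

n = 6, Σg = 221.7, Σh = 54.7, Σg² = 8922.67, Σh² = 610.81, Σgh = 2206.86
nΣgh − ΣgΣh = 13241.16 − 12126.99 = 1114.17
nΣg² − (Σg)² = 53536.02 − 49150.89 = 4385.13; nΣh² − (Σh)² = 3664.86 − 2992.09 = 672.77
r = 1114.17 / √(4385.13 × 672.77) = 1114.17 / 1717.6099 ≈ 0.649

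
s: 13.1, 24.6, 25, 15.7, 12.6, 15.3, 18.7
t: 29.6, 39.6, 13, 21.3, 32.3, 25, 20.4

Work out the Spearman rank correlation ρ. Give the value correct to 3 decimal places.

Rank s: 2, 6, 7, 4, 1, 3, 5
Rank t: 5, 7, 1, 3, 6, 4, 2
d = rank(s) − rank(t): -3, -1, 6, 1, -5, -1, 3; Σd² = 82
ρ = 1 − 6Σd² / [n(n²−1)] = 1 − 6×82 / (7×48) = 1 − 492/336 ≈ -0.464

-0.464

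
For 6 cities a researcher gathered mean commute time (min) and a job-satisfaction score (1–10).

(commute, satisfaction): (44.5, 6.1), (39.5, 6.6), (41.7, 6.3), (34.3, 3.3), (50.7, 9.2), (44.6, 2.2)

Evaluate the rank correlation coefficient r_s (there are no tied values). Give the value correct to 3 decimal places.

Rank commute: 4, 2, 3, 1, 6, 5
Rank satisfaction: 3, 5, 4, 2, 6, 1
d = rank(commute) − rank(satisfaction): 1, -3, -1, -1, 0, 4; Σd² = 28
ρ = 1 − 6Σd² / [n(n²−1)] = 1 − 6×28 / (6×35) = 1 − 168/210 ≈ 0.200

0.200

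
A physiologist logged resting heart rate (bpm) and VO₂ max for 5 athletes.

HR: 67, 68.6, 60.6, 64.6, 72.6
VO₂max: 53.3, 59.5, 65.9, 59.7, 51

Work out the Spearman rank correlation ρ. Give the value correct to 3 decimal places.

-0.900

Rank HR: 3, 4, 1, 2, 5
Rank VO₂max: 2, 3, 5, 4, 1
d = rank(HR) − rank(VO₂max): 1, 1, -4, -2, 4; Σd² = 38
ρ = 1 − 6Σd² / [n(n²−1)] = 1 − 6×38 / (5×24) = 1 − 228/120 ≈ -0.900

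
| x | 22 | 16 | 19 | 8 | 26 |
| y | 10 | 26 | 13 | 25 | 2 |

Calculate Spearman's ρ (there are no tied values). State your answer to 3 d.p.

Rank x: 4, 2, 3, 1, 5
Rank y: 2, 5, 3, 4, 1
d = rank(x) − rank(y): 2, -3, 0, -3, 4; Σd² = 38
ρ = 1 − 6Σd² / [n(n²−1)] = 1 − 6×38 / (5×24) = 1 − 228/120 ≈ -0.900

-0.900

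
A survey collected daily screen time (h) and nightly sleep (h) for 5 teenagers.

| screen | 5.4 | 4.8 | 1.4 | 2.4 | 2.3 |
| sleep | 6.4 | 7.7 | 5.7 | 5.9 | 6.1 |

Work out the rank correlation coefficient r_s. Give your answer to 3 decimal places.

Rank screen: 5, 4, 1, 3, 2
Rank sleep: 4, 5, 1, 2, 3
d = rank(screen) − rank(sleep): 1, -1, 0, 1, -1; Σd² = 4
ρ = 1 − 6Σd² / [n(n²−1)] = 1 − 6×4 / (5×24) = 1 − 24/120 ≈ 0.800

0.800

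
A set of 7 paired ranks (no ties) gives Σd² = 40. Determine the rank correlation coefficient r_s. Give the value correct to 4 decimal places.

ρ = 1 − 6Σd² / [n(n²−1)] = 1 − 6×40 / (7×48)
  = 1 − 240/336 = 1 − 0.71429 ≈ 0.2857

0.2857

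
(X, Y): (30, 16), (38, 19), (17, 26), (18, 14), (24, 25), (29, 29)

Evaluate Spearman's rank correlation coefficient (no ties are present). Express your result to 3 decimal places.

-0.143

Rank X: 5, 6, 1, 2, 3, 4
Rank Y: 2, 3, 5, 1, 4, 6
d = rank(X) − rank(Y): 3, 3, -4, 1, -1, -2; Σd² = 40
ρ = 1 − 6Σd² / [n(n²−1)] = 1 − 6×40 / (6×35) = 1 − 240/210 ≈ -0.143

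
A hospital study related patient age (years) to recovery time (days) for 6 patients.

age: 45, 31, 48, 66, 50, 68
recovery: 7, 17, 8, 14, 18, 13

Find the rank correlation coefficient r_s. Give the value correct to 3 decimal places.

Rank age: 2, 1, 3, 5, 4, 6
Rank recovery: 1, 5, 2, 4, 6, 3
d = rank(age) − rank(recovery): 1, -4, 1, 1, -2, 3; Σd² = 32
ρ = 1 − 6Σd² / [n(n²−1)] = 1 − 6×32 / (6×35) = 1 − 192/210 ≈ 0.086

0.086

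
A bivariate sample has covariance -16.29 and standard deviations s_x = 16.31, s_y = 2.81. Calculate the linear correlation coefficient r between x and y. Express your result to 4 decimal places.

r = Cov(x,y) / (s_x · s_y) = -16.29 / (16.31 × 2.81)
  = -16.29 / 45.8311 ≈ -0.3554

-0.3554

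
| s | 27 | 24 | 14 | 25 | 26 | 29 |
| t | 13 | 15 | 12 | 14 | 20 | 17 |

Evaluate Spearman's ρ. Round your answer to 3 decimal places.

Rank s: 5, 2, 1, 3, 4, 6
Rank t: 2, 4, 1, 3, 6, 5
d = rank(s) − rank(t): 3, -2, 0, 0, -2, 1; Σd² = 18
ρ = 1 − 6Σd² / [n(n²−1)] = 1 − 6×18 / (6×35) = 1 − 108/210 ≈ 0.486

0.486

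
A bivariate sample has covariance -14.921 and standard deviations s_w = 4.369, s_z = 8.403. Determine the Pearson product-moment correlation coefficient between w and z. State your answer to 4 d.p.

r = Cov(w,z) / (s_w · s_z) = -14.921 / (4.369 × 8.403)
  = -14.921 / 36.7127 ≈ -0.4064

-0.4064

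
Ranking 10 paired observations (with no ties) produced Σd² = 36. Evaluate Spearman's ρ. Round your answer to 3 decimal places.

ρ = 1 − 6Σd² / [n(n²−1)] = 1 − 6×36 / (10×99)
  = 1 − 216/990 = 1 − 0.2182 ≈ 0.782

0.782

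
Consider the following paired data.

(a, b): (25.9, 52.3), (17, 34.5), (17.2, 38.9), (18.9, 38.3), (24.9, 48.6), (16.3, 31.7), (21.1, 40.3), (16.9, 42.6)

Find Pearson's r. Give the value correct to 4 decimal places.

0.8822

n = 8, Σa = 158.2, Σb = 327.2, Σa² = 3229.38, Σb² = 13711.34, Σab = 6631.14
nΣab − ΣaΣb = 53049.12 − 51763.04 = 1286.08
nΣa² − (Σa)² = 25835.04 − 25027.24 = 807.8; nΣb² − (Σb)² = 109690.72 − 107059.84 = 2630.88
r = 1286.08 / √(807.8 × 2630.88) = 1286.08 / 1457.8151 ≈ 0.8822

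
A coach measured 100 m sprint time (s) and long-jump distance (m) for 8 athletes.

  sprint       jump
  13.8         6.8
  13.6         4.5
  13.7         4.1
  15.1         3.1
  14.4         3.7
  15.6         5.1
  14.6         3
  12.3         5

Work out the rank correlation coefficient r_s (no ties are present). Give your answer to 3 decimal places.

-0.262

Rank sprint: 4, 2, 3, 7, 5, 8, 6, 1
Rank jump: 8, 5, 4, 2, 3, 7, 1, 6
d = rank(sprint) − rank(jump): -4, -3, -1, 5, 2, 1, 5, -5; Σd² = 106
ρ = 1 − 6Σd² / [n(n²−1)] = 1 − 6×106 / (8×63) = 1 − 636/504 ≈ -0.262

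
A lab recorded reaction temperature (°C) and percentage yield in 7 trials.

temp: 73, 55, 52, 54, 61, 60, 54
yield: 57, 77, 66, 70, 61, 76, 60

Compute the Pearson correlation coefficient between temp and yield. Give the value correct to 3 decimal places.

n = 7, Σx = 409, Σy = 467, Σx² = 24211, Σy² = 31531, Σxy = 27129
nΣxy − ΣxΣy = 189903 − 191003 = -1100
nΣx² − (Σx)² = 169477 − 167281 = 2196; nΣy² − (Σy)² = 220717 − 218089 = 2628
r = -1100 / √(2196 × 2628) = -1100 / 2402.3089 ≈ -0.458

-0.458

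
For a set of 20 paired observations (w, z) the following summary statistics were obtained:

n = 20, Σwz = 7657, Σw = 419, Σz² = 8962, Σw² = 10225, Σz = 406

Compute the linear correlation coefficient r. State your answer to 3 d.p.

-0.831

r = (nΣwz − ΣwΣz) / √[(nΣw² − (Σw)²)(nΣz² − (Σz)²)]
Numerator: 20×7657 − 419×406 = -16974
Denominator: √[(204500 − 175561)(179240 − 164836)] = √[28939 × 14404] = 20416.5951
r = -16974 / 20416.5951 ≈ -0.831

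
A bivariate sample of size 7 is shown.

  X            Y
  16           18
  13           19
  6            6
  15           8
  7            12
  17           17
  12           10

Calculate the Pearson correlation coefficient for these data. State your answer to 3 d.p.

0.585

n = 7, ΣX = 86, ΣY = 90, ΣX² = 1168, ΣY² = 1318, ΣXY = 1184
nΣXY − ΣXΣY = 8288 − 7740 = 548
nΣX² − (ΣX)² = 8176 − 7396 = 780; nΣY² − (ΣY)² = 9226 − 8100 = 1126
r = 548 / √(780 × 1126) = 548 / 937.1659 ≈ 0.585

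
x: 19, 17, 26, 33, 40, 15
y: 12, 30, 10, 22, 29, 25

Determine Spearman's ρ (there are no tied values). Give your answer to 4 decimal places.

-0.1429

Rank x: 3, 2, 4, 5, 6, 1
Rank y: 2, 6, 1, 3, 5, 4
d = rank(x) − rank(y): 1, -4, 3, 2, 1, -3; Σd² = 40
ρ = 1 − 6Σd² / [n(n²−1)] = 1 − 6×40 / (6×35) = 1 − 240/210 ≈ -0.1429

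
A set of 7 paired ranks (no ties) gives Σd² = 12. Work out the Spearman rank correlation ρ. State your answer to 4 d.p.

0.7857

ρ = 1 − 6Σd² / [n(n²−1)] = 1 − 6×12 / (7×48)
  = 1 − 72/336 = 1 − 0.21429 ≈ 0.7857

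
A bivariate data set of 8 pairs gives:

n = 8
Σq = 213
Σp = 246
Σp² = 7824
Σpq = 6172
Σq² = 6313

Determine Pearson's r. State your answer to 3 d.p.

-0.926

r = (nΣpq − ΣpΣq) / √[(nΣp² − (Σp)²)(nΣq² − (Σq)²)]
Numerator: 8×6172 − 246×213 = -3022
Denominator: √[(62592 − 60516)(50504 − 45369)] = √[2076 × 5135] = 3265.0054
r = -3022 / 3265.0054 ≈ -0.926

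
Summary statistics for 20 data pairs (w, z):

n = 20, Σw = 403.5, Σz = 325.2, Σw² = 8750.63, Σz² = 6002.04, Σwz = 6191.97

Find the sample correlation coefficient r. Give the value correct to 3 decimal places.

-0.559

r = (nΣwz − ΣwΣz) / √[(nΣw² − (Σw)²)(nΣz² − (Σz)²)]
Numerator: 20×6191.97 − 403.5×325.2 = -7378.8
Denominator: √[(175012.6 − 162812.25)(120040.8 − 105755.04)] = √[12200.35 × 14285.76] = 13201.9420
r = -7378.8 / 13201.9420 ≈ -0.559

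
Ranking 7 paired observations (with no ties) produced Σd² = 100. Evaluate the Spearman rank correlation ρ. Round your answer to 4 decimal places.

-0.7857

ρ = 1 − 6Σd² / [n(n²−1)] = 1 − 6×100 / (7×48)
  = 1 − 600/336 = 1 − 1.78571 ≈ -0.7857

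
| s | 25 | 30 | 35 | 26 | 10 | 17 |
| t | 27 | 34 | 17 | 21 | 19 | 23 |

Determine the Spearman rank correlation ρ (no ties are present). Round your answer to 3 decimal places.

Rank s: 3, 5, 6, 4, 1, 2
Rank t: 5, 6, 1, 3, 2, 4
d = rank(s) − rank(t): -2, -1, 5, 1, -1, -2; Σd² = 36
ρ = 1 − 6Σd² / [n(n²−1)] = 1 − 6×36 / (6×35) = 1 − 216/210 ≈ -0.029

-0.029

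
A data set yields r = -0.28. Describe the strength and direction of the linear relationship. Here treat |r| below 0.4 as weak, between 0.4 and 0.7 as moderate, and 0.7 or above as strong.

weak negative

r = -0.28 < 0 so the relationship is negative.
|r| = 0.28, which falls in the weak range.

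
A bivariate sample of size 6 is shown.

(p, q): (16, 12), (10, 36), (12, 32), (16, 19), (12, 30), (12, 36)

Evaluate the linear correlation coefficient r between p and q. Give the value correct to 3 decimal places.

-0.938

n = 6, Σp = 78, Σq = 165, Σp² = 1044, Σq² = 5021, Σpq = 2032
nΣpq − ΣpΣq = 12192 − 12870 = -678
nΣp² − (Σp)² = 6264 − 6084 = 180; nΣq² − (Σq)² = 30126 − 27225 = 2901
r = -678 / √(180 × 2901) = -678 / 722.6202 ≈ -0.938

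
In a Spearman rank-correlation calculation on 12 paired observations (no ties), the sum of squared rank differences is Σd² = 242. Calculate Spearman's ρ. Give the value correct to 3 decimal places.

0.154

ρ = 1 − 6Σd² / [n(n²−1)] = 1 − 6×242 / (12×143)
  = 1 − 1452/1716 = 1 − 0.8462 ≈ 0.154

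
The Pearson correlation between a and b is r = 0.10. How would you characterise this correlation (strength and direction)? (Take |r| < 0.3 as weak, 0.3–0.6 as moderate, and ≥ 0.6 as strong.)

weak positive

r = 0.10 > 0 so the relationship is positive.
|r| = 0.10, which falls in the weak range.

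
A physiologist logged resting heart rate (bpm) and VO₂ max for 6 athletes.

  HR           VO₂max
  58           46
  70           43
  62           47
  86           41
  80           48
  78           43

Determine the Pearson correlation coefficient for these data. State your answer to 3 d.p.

n = 6, Σx = 434, Σy = 268, Σx² = 31988, Σy² = 12008, Σxy = 19312
nΣxy − ΣxΣy = 115872 − 116312 = -440
nΣx² − (Σx)² = 191928 − 188356 = 3572; nΣy² − (Σy)² = 72048 − 71824 = 224
r = -440 / √(3572 × 224) = -440 / 894.4987 ≈ -0.492

-0.492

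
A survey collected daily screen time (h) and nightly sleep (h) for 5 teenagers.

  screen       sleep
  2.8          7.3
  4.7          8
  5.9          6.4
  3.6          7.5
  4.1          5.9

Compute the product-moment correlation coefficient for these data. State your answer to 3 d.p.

-0.284

n = 5, Σx = 21.1, Σy = 35.1, Σx² = 94.51, Σy² = 249.31, Σxy = 146.99
nΣxy − ΣxΣy = 734.95 − 740.61 = -5.66
nΣx² − (Σx)² = 472.55 − 445.21 = 27.34; nΣy² − (Σy)² = 1246.55 − 1232.01 = 14.54
r = -5.66 / √(27.34 × 14.54) = -5.66 / 19.9380 ≈ -0.284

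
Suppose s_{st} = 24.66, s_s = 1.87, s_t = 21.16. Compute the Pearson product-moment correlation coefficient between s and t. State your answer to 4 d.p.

r = Cov(s,t) / (s_s · s_t) = 24.66 / (1.87 × 21.16)
  = 24.66 / 39.5692 ≈ 0.6232

0.6232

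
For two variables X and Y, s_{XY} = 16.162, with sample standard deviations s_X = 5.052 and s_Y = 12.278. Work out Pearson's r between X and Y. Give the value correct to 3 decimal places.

0.261

r = Cov(X,Y) / (s_X · s_Y) = 16.162 / (5.052 × 12.278)
  = 16.162 / 62.0285 ≈ 0.261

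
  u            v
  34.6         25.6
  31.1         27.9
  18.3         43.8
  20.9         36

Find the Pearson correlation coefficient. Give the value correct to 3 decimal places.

-0.965

n = 4, Σu = 104.9, Σv = 133.3, Σu² = 2936.07, Σv² = 4648.21, Σuv = 3307.39
nΣuv − ΣuΣv = 13229.56 − 13983.17 = -753.61
nΣu² − (Σu)² = 11744.28 − 11004.01 = 740.27; nΣv² − (Σv)² = 18592.84 − 17768.89 = 823.95
r = -753.61 / √(740.27 × 823.95) = -753.61 / 780.9901 ≈ -0.965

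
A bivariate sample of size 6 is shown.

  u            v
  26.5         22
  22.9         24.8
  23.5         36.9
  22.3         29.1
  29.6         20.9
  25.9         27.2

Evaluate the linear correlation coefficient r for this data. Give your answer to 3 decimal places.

n = 6, Σu = 150.7, Σv = 160.9, Σu² = 3823.17, Σv² = 4484.11, Σuv = 3990.12
nΣuv − ΣuΣv = 23940.72 − 24247.63 = -306.91
nΣu² − (Σu)² = 22939.02 − 22710.49 = 228.53; nΣv² − (Σv)² = 26904.66 − 25888.81 = 1015.85
r = -306.91 / √(228.53 × 1015.85) = -306.91 / 481.8218 ≈ -0.637

-0.637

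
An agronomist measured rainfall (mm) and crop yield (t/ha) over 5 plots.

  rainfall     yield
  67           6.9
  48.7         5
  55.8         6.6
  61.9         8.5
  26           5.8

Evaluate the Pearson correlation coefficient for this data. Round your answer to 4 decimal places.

0.5876

n = 5, Σx = 259.4, Σy = 32.8, Σx² = 14481.94, Σy² = 222.06, Σxy = 1751.03
nΣxy − ΣxΣy = 8755.15 − 8508.32 = 246.83
nΣx² − (Σx)² = 72409.7 − 67288.36 = 5121.34; nΣy² − (Σy)² = 1110.3 − 1075.84 = 34.46
r = 246.83 / √(5121.34 × 34.46) = 246.83 / 420.0969 ≈ 0.5876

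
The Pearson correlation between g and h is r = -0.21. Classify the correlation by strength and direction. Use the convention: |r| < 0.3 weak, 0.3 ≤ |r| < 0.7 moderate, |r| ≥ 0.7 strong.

r = -0.21 < 0 so the relationship is negative.
|r| = 0.21, which falls in the weak range.

weak negative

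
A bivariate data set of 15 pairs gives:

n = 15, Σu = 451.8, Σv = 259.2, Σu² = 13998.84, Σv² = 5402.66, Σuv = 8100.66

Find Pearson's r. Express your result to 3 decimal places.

0.489

r = (nΣuv − ΣuΣv) / √[(nΣu² − (Σu)²)(nΣv² − (Σv)²)]
Numerator: 15×8100.66 − 451.8×259.2 = 4403.34
Denominator: √[(209982.6 − 204123.24)(81039.9 − 67184.64)] = √[5859.36 × 13855.26] = 9010.1585
r = 4403.34 / 9010.1585 ≈ 0.489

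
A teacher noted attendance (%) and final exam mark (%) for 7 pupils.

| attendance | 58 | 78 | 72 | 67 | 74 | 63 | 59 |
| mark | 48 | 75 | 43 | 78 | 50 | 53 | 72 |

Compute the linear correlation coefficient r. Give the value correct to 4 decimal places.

0.0747

n = 7, Σx = 471, Σy = 419, Σx² = 32047, Σy² = 26355, Σxy = 28243
nΣxy − ΣxΣy = 197701 − 197349 = 352
nΣx² − (Σx)² = 224329 − 221841 = 2488; nΣy² − (Σy)² = 184485 − 175561 = 8924
r = 352 / √(2488 × 8924) = 352 / 4711.9966 ≈ 0.0747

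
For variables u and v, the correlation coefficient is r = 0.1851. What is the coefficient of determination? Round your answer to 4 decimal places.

r² = (0.1851)² = 0.0343

0.0343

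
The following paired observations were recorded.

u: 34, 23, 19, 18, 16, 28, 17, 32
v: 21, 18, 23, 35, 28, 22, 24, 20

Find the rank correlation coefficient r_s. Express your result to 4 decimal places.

Rank u: 8, 5, 4, 3, 1, 6, 2, 7
Rank v: 3, 1, 5, 8, 7, 4, 6, 2
d = rank(u) − rank(v): 5, 4, -1, -5, -6, 2, -4, 5; Σd² = 148
ρ = 1 − 6Σd² / [n(n²−1)] = 1 − 6×148 / (8×63) = 1 − 888/504 ≈ -0.7619

-0.7619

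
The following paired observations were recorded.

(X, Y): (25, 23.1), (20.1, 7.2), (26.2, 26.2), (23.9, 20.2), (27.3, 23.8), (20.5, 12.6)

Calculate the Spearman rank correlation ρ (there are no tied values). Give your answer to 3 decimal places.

0.943

Rank X: 4, 1, 5, 3, 6, 2
Rank Y: 4, 1, 6, 3, 5, 2
d = rank(X) − rank(Y): 0, 0, -1, 0, 1, 0; Σd² = 2
ρ = 1 − 6Σd² / [n(n²−1)] = 1 − 6×2 / (6×35) = 1 − 12/210 ≈ 0.943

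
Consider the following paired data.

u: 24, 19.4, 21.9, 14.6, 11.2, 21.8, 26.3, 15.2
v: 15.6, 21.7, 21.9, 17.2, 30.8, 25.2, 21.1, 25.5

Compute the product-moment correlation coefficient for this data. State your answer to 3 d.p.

-0.522

n = 8, Σu = 154.4, Σv = 179, Σu² = 3168.54, Σv² = 4168.84, Σuv = 3362.96
nΣuv − ΣuΣv = 26903.68 − 27637.6 = -733.92
nΣu² − (Σu)² = 25348.32 − 23839.36 = 1508.96; nΣv² − (Σv)² = 33350.72 − 32041 = 1309.72
r = -733.92 / √(1508.96 × 1309.72) = -733.92 / 1405.8147 ≈ -0.522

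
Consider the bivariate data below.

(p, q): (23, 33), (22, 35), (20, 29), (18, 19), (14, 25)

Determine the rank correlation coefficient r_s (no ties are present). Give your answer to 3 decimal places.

Rank p: 5, 4, 3, 2, 1
Rank q: 4, 5, 3, 1, 2
d = rank(p) − rank(q): 1, -1, 0, 1, -1; Σd² = 4
ρ = 1 − 6Σd² / [n(n²−1)] = 1 − 6×4 / (5×24) = 1 − 24/120 ≈ 0.800

0.800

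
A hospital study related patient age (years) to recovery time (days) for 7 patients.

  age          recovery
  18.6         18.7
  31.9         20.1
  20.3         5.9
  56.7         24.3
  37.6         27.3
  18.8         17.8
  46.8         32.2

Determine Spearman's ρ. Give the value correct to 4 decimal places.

Rank age: 1, 4, 3, 7, 5, 2, 6
Rank recovery: 3, 4, 1, 5, 6, 2, 7
d = rank(age) − rank(recovery): -2, 0, 2, 2, -1, 0, -1; Σd² = 14
ρ = 1 − 6Σd² / [n(n²−1)] = 1 − 6×14 / (7×48) = 1 − 84/336 ≈ 0.7500

0.7500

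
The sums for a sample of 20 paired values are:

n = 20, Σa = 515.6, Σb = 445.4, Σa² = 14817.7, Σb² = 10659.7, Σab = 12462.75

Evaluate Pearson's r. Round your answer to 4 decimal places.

r = (nΣab − ΣaΣb) / √[(nΣa² − (Σa)²)(nΣb² − (Σb)²)]
Numerator: 20×12462.75 − 515.6×445.4 = 19606.76
Denominator: √[(296354 − 265843.36)(213194 − 198381.16)] = √[30510.64 × 14812.84] = 21259.0975
r = 19606.76 / 21259.0975 ≈ 0.9223

0.9223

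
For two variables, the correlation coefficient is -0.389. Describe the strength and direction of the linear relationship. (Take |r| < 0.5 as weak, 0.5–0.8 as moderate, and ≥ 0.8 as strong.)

r = -0.389 < 0 so the relationship is negative.
|r| = 0.389, which falls in the weak range.

weak negative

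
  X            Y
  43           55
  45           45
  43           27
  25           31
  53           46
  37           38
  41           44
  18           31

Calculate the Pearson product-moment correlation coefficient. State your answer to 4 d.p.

n = 8, ΣX = 305, ΣY = 317, ΣX² = 12531, ΣY² = 13197, ΣXY = 12532
nΣXY − ΣXΣY = 100256 − 96685 = 3571
nΣX² − (ΣX)² = 100248 − 93025 = 7223; nΣY² − (ΣY)² = 105576 − 100489 = 5087
r = 3571 / √(7223 × 5087) = 3571 / 6061.6335 ≈ 0.5891

0.5891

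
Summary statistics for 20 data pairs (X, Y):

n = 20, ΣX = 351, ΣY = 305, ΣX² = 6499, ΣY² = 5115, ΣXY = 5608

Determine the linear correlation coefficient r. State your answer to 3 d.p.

r = (nΣXY − ΣXΣY) / √[(nΣX² − (ΣX)²)(nΣY² − (ΣY)²)]
Numerator: 20×5608 − 351×305 = 5105
Denominator: √[(129980 − 123201)(102300 − 93025)] = √[6779 × 9275] = 7929.3900
r = 5105 / 7929.3900 ≈ 0.644

0.644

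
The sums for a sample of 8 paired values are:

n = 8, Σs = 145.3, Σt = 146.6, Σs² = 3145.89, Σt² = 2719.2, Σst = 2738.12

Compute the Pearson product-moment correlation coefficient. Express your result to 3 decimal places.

r = (nΣst − ΣsΣt) / √[(nΣs² − (Σs)²)(nΣt² − (Σt)²)]
Numerator: 8×2738.12 − 145.3×146.6 = 603.98
Denominator: √[(25167.12 − 21112.09)(21753.6 − 21491.56)] = √[4055.03 × 262.04] = 1030.8152
r = 603.98 / 1030.8152 ≈ 0.586

0.586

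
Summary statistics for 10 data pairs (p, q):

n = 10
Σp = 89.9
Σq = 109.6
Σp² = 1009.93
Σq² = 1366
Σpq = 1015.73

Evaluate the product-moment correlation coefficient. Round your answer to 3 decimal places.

r = (nΣpq − ΣpΣq) / √[(nΣp² − (Σp)²)(nΣq² − (Σq)²)]
Numerator: 10×1015.73 − 89.9×109.6 = 304.26
Denominator: √[(10099.3 − 8082.01)(13660 − 12012.16)] = √[2017.29 × 1647.84] = 1823.2310
r = 304.26 / 1823.2310 ≈ 0.167

0.167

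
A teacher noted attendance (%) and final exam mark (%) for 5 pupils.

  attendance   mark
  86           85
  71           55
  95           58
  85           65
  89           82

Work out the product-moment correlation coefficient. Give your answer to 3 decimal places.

0.316

n = 5, Σx = 426, Σy = 345, Σx² = 36608, Σy² = 24563, Σxy = 29548
nΣxy − ΣxΣy = 147740 − 146970 = 770
nΣx² − (Σx)² = 183040 − 181476 = 1564; nΣy² − (Σy)² = 122815 − 119025 = 3790
r = 770 / √(1564 × 3790) = 770 / 2434.6581 ≈ 0.316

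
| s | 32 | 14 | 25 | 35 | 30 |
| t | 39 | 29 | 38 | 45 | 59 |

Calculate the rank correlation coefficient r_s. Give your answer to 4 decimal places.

Rank s: 4, 1, 2, 5, 3
Rank t: 3, 1, 2, 4, 5
d = rank(s) − rank(t): 1, 0, 0, 1, -2; Σd² = 6
ρ = 1 − 6Σd² / [n(n²−1)] = 1 − 6×6 / (5×24) = 1 − 36/120 ≈ 0.7000

0.7000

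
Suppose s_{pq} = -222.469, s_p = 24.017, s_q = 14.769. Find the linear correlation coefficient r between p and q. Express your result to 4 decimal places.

r = Cov(p,q) / (s_p · s_q) = -222.469 / (24.017 × 14.769)
  = -222.469 / 354.7071 ≈ -0.6272

-0.6272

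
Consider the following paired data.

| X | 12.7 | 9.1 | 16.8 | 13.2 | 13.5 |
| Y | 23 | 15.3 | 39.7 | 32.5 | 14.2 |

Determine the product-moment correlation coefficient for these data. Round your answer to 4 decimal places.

n = 5, ΣX = 65.3, ΣY = 124.7, ΣX² = 882.83, ΣY² = 3597.07, ΣXY = 1718.99
nΣXY − ΣXΣY = 8594.95 − 8142.91 = 452.04
nΣX² − (ΣX)² = 4414.15 − 4264.09 = 150.06; nΣY² − (ΣY)² = 17985.35 − 15550.09 = 2435.26
r = 452.04 / √(150.06 × 2435.26) = 452.04 / 604.5123 ≈ 0.7478

0.7478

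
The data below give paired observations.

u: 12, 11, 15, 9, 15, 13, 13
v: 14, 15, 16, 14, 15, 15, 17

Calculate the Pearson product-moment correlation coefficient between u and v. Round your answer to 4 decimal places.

0.5389

n = 7, Σu = 88, Σv = 106, Σu² = 1134, Σv² = 1612, Σuv = 1340
nΣuv − ΣuΣv = 9380 − 9328 = 52
nΣu² − (Σu)² = 7938 − 7744 = 194; nΣv² − (Σv)² = 11284 − 11236 = 48
r = 52 / √(194 × 48) = 52 / 96.4987 ≈ 0.5389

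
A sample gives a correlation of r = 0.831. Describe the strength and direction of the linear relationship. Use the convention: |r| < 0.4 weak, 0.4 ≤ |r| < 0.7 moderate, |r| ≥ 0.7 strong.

r = 0.831 > 0 so the relationship is positive.
|r| = 0.831, which falls in the strong range.

strong positive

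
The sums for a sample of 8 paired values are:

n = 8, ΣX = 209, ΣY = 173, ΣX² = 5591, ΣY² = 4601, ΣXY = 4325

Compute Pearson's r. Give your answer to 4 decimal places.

r = (nΣXY − ΣXΣY) / √[(nΣX² − (ΣX)²)(nΣY² − (ΣY)²)]
Numerator: 8×4325 − 209×173 = -1557
Denominator: √[(44728 − 43681)(36808 − 29929)] = √[1047 × 6879] = 2683.7125
r = -1557 / 2683.7125 ≈ -0.5802

-0.5802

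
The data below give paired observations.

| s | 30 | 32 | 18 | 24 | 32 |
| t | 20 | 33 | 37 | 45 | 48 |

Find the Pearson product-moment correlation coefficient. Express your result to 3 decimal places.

n = 5, Σs = 136, Σt = 183, Σs² = 3848, Σt² = 7187, Σst = 4938
nΣst − ΣsΣt = 24690 − 24888 = -198
nΣs² − (Σs)² = 19240 − 18496 = 744; nΣt² − (Σt)² = 35935 − 33489 = 2446
r = -198 / √(744 × 2446) = -198 / 1349.0085 ≈ -0.147

-0.147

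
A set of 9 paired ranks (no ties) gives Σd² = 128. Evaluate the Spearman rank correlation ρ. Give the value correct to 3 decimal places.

-0.067

ρ = 1 − 6Σd² / [n(n²−1)] = 1 − 6×128 / (9×80)
  = 1 − 768/720 = 1 − 1.0667 ≈ -0.067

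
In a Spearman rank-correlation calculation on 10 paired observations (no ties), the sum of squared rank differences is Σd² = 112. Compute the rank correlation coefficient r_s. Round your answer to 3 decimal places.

ρ = 1 − 6Σd² / [n(n²−1)] = 1 − 6×112 / (10×99)
  = 1 − 672/990 = 1 − 0.6788 ≈ 0.321

0.321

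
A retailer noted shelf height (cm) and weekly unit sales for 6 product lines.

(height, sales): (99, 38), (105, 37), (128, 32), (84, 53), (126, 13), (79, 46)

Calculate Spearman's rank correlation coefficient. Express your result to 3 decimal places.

Rank height: 3, 4, 6, 2, 5, 1
Rank sales: 4, 3, 2, 6, 1, 5
d = rank(height) − rank(sales): -1, 1, 4, -4, 4, -4; Σd² = 66
ρ = 1 − 6Σd² / [n(n²−1)] = 1 − 6×66 / (6×35) = 1 − 396/210 ≈ -0.886

-0.886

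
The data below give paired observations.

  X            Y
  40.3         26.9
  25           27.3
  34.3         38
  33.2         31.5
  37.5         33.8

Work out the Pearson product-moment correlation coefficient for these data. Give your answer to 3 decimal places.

n = 5, ΣX = 170.3, ΣY = 157.5, ΣX² = 5934.07, ΣY² = 5047.59, ΣXY = 5383.27
nΣXY − ΣXΣY = 26916.35 − 26822.25 = 94.1
nΣX² − (ΣX)² = 29670.35 − 29002.09 = 668.26; nΣY² − (ΣY)² = 25237.95 − 24806.25 = 431.7
r = 94.1 / √(668.26 × 431.7) = 94.1 / 537.1106 ≈ 0.175

0.175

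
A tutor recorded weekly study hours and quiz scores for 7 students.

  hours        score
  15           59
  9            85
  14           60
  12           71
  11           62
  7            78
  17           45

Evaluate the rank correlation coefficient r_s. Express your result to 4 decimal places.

-0.9286

Rank hours: 6, 2, 5, 4, 3, 1, 7
Rank score: 2, 7, 3, 5, 4, 6, 1
d = rank(hours) − rank(score): 4, -5, 2, -1, -1, -5, 6; Σd² = 108
ρ = 1 − 6Σd² / [n(n²−1)] = 1 − 6×108 / (7×48) = 1 − 648/336 ≈ -0.9286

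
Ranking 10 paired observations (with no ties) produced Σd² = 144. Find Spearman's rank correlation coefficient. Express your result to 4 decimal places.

0.1273

ρ = 1 − 6Σd² / [n(n²−1)] = 1 − 6×144 / (10×99)
  = 1 − 864/990 = 1 − 0.87273 ≈ 0.1273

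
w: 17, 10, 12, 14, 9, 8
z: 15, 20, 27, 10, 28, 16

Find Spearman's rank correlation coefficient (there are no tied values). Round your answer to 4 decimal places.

Rank w: 6, 3, 4, 5, 2, 1
Rank z: 2, 4, 5, 1, 6, 3
d = rank(w) − rank(z): 4, -1, -1, 4, -4, -2; Σd² = 54
ρ = 1 − 6Σd² / [n(n²−1)] = 1 − 6×54 / (6×35) = 1 − 324/210 ≈ -0.5429

-0.5429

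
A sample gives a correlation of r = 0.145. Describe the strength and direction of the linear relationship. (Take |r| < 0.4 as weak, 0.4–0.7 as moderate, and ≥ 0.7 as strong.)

r = 0.145 > 0 so the relationship is positive.
|r| = 0.145, which falls in the weak range.

weak positive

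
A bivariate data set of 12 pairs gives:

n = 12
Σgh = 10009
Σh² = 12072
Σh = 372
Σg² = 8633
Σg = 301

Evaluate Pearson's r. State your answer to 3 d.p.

0.887

r = (nΣgh − ΣgΣh) / √[(nΣg² − (Σg)²)(nΣh² − (Σh)²)]
Numerator: 12×10009 − 301×372 = 8136
Denominator: √[(103596 − 90601)(144864 − 138384)] = √[12995 × 6480] = 9176.4699
r = 8136 / 9176.4699 ≈ 0.887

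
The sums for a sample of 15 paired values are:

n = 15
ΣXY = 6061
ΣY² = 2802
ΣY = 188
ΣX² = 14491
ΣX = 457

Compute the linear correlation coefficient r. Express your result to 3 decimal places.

0.662

r = (nΣXY − ΣXΣY) / √[(nΣX² − (ΣX)²)(nΣY² − (ΣY)²)]
Numerator: 15×6061 − 457×188 = 4999
Denominator: √[(217365 − 208849)(42030 − 35344)] = √[8516 × 6686] = 7545.7257
r = 4999 / 7545.7257 ≈ 0.662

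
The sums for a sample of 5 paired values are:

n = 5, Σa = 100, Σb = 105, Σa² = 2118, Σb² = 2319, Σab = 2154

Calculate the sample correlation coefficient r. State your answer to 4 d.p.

0.4656

r = (nΣab − ΣaΣb) / √[(nΣa² − (Σa)²)(nΣb² − (Σb)²)]
Numerator: 5×2154 − 100×105 = 270
Denominator: √[(10590 − 10000)(11595 − 11025)] = √[590 × 570] = 579.9138
r = 270 / 579.9138 ≈ 0.4656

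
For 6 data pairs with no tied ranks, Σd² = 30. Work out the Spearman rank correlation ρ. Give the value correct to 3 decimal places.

ρ = 1 − 6Σd² / [n(n²−1)] = 1 − 6×30 / (6×35)
  = 1 − 180/210 = 1 − 0.8571 ≈ 0.143

0.143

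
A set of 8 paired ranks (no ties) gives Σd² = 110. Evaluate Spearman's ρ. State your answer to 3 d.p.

ρ = 1 − 6Σd² / [n(n²−1)] = 1 − 6×110 / (8×63)
  = 1 − 660/504 = 1 − 1.3095 ≈ -0.310

-0.310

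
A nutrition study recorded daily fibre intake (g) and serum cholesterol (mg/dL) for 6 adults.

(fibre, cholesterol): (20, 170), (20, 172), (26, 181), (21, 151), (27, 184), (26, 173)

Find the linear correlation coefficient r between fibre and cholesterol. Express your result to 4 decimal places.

n = 6, Σx = 140, Σy = 1031, Σx² = 3322, Σy² = 177831, Σxy = 24183
nΣxy − ΣxΣy = 145098 − 144340 = 758
nΣx² − (Σx)² = 19932 − 19600 = 332; nΣy² − (Σy)² = 1066986 − 1062961 = 4025
r = 758 / √(332 × 4025) = 758 / 1155.9844 ≈ 0.6557

0.6557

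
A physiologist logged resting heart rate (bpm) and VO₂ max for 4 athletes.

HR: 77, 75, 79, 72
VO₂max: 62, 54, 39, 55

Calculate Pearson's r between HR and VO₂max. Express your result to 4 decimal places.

-0.4902

n = 4, Σx = 303, Σy = 210, Σx² = 22979, Σy² = 11306, Σxy = 15865
nΣxy − ΣxΣy = 63460 − 63630 = -170
nΣx² − (Σx)² = 91916 − 91809 = 107; nΣy² − (Σy)² = 45224 − 44100 = 1124
r = -170 / √(107 × 1124) = -170 / 346.7968 ≈ -0.4902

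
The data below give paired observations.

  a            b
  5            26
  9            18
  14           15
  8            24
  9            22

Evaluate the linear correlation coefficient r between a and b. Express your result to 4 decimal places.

n = 5, Σa = 45, Σb = 105, Σa² = 447, Σb² = 2285, Σab = 892
nΣab − ΣaΣb = 4460 − 4725 = -265
nΣa² − (Σa)² = 2235 − 2025 = 210; nΣb² − (Σb)² = 11425 − 11025 = 400
r = -265 / √(210 × 400) = -265 / 289.8275 ≈ -0.9143

-0.9143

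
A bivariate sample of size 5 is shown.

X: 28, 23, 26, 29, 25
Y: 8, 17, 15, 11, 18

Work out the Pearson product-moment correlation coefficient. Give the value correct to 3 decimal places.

-0.841

n = 5, ΣX = 131, ΣY = 69, ΣX² = 3455, ΣY² = 1023, ΣXY = 1774
nΣXY − ΣXΣY = 8870 − 9039 = -169
nΣX² − (ΣX)² = 17275 − 17161 = 114; nΣY² − (ΣY)² = 5115 − 4761 = 354
r = -169 / √(114 × 354) = -169 / 200.8880 ≈ -0.841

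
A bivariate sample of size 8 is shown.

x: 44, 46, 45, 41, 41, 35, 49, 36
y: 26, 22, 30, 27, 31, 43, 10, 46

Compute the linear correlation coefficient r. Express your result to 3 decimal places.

-0.940

n = 8, Σx = 337, Σy = 235, Σx² = 14361, Σy² = 7815, Σxy = 9535
nΣxy − ΣxΣy = 76280 − 79195 = -2915
nΣx² − (Σx)² = 114888 − 113569 = 1319; nΣy² − (Σy)² = 62520 − 55225 = 7295
r = -2915 / √(1319 × 7295) = -2915 / 3101.9518 ≈ -0.940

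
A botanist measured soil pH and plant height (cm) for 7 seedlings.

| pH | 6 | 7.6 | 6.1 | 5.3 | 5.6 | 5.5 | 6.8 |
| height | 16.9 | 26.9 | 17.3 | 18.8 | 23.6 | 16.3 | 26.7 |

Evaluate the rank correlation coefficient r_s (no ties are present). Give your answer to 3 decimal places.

Rank pH: 4, 7, 5, 1, 3, 2, 6
Rank height: 2, 7, 3, 4, 5, 1, 6
d = rank(pH) − rank(height): 2, 0, 2, -3, -2, 1, 0; Σd² = 22
ρ = 1 − 6Σd² / [n(n²−1)] = 1 − 6×22 / (7×48) = 1 − 132/336 ≈ 0.607

0.607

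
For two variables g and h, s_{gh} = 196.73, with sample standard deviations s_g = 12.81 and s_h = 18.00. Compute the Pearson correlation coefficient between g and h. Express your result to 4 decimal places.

r = Cov(g,h) / (s_g · s_h) = 196.73 / (12.81 × 18.00)
  = 196.73 / 230.5800 ≈ 0.8532

0.8532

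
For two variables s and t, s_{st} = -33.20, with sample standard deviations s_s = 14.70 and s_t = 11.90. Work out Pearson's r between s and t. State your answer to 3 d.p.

r = Cov(s,t) / (s_s · s_t) = -33.20 / (14.70 × 11.90)
  = -33.20 / 174.9300 ≈ -0.190

-0.190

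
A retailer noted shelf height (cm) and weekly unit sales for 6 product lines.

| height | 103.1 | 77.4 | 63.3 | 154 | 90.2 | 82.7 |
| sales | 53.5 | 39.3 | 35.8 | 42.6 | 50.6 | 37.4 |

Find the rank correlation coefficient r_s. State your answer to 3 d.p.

0.771

Rank height: 5, 2, 1, 6, 4, 3
Rank sales: 6, 3, 1, 4, 5, 2
d = rank(height) − rank(sales): -1, -1, 0, 2, -1, 1; Σd² = 8
ρ = 1 − 6Σd² / [n(n²−1)] = 1 − 6×8 / (6×35) = 1 − 48/210 ≈ 0.771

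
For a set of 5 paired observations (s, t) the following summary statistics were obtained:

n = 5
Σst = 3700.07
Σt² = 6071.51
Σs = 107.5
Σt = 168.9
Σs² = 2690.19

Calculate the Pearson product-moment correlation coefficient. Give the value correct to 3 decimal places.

0.185

r = (nΣst − ΣsΣt) / √[(nΣs² − (Σs)²)(nΣt² − (Σt)²)]
Numerator: 5×3700.07 − 107.5×168.9 = 343.6
Denominator: √[(13450.95 − 11556.25)(30357.55 − 28527.21)] = √[1894.7 × 1830.34] = 1862.2420
r = 343.6 / 1862.2420 ≈ 0.185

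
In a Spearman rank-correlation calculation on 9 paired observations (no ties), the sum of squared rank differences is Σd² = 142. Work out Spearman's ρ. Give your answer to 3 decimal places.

-0.183

ρ = 1 − 6Σd² / [n(n²−1)] = 1 − 6×142 / (9×80)
  = 1 − 852/720 = 1 − 1.1833 ≈ -0.183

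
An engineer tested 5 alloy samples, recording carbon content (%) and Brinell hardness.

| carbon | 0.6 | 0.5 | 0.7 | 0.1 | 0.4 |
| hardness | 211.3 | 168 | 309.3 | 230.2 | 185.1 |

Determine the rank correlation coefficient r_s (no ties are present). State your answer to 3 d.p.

0.300

Rank carbon: 4, 3, 5, 1, 2
Rank hardness: 3, 1, 5, 4, 2
d = rank(carbon) − rank(hardness): 1, 2, 0, -3, 0; Σd² = 14
ρ = 1 − 6Σd² / [n(n²−1)] = 1 − 6×14 / (5×24) = 1 − 84/120 ≈ 0.300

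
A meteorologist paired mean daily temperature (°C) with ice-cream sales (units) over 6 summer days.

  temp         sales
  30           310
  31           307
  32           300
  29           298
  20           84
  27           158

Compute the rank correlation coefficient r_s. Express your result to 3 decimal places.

Rank temp: 4, 5, 6, 3, 1, 2
Rank sales: 6, 5, 4, 3, 1, 2
d = rank(temp) − rank(sales): -2, 0, 2, 0, 0, 0; Σd² = 8
ρ = 1 − 6Σd² / [n(n²−1)] = 1 − 6×8 / (6×35) = 1 − 48/210 ≈ 0.771

0.771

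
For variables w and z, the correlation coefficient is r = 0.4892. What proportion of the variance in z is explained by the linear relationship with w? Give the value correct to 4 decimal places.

0.2393

r² = (0.4892)² = 0.2393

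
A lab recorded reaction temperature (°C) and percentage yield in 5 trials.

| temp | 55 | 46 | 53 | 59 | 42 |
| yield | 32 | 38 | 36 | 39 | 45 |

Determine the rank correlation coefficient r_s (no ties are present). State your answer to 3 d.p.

-0.400

Rank temp: 4, 2, 3, 5, 1
Rank yield: 1, 3, 2, 4, 5
d = rank(temp) − rank(yield): 3, -1, 1, 1, -4; Σd² = 28
ρ = 1 − 6Σd² / [n(n²−1)] = 1 − 6×28 / (5×24) = 1 − 168/120 ≈ -0.400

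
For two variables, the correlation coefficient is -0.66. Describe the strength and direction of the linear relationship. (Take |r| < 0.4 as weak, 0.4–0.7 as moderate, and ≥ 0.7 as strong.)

moderate negative

r = -0.66 < 0 so the relationship is negative.
|r| = 0.66, which falls in the moderate range.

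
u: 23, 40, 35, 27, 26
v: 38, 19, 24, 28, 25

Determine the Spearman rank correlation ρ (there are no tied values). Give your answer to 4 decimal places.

Rank u: 1, 5, 4, 3, 2
Rank v: 5, 1, 2, 4, 3
d = rank(u) − rank(v): -4, 4, 2, -1, -1; Σd² = 38
ρ = 1 − 6Σd² / [n(n²−1)] = 1 − 6×38 / (5×24) = 1 − 228/120 ≈ -0.9000

-0.9000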